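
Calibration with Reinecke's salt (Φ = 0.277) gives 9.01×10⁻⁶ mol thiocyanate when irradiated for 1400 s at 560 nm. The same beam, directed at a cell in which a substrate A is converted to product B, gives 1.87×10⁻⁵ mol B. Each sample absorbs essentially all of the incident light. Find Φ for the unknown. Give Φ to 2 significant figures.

Φ = 0.57

Photons absorbed by the actinometer: 9.01×10⁻⁶ / 0.277 = 3.253×10⁻⁵ mol.
Φ(unknown) = 1.87×10⁻⁵ / 3.253×10⁻⁵ = 0.57.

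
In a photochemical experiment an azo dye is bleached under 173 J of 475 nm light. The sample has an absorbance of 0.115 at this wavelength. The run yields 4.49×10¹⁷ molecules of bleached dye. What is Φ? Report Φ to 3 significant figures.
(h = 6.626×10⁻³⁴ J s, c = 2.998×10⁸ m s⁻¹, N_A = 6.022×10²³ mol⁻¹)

Product: 4.49×10¹⁷ / 6.022×10²³ = 7.456×10⁻⁷ mol.
Photon energy at 475 nm: hc/λ = (6.626×10⁻³⁴)(2.998×10⁸)/(475×10⁻⁹) = 4.182×10⁻¹⁹ J.
Photons incident: 173 / 4.182×10⁻¹⁹ = 4.137×10²⁰, i.e. 4.137×10²⁰/6.022×10²³ = 6.870×10⁻⁴ mol.
Fraction absorbed: 1 − 10^(−0.115) = 0.2326.
Photons absorbed: 0.2326 × 6.870×10⁻⁴ = 1.598×10⁻⁴ mol.
Φ = 7.456×10⁻⁷ mol / 1.598×10⁻⁴ mol photons = 0.00467.

Φ = 0.00467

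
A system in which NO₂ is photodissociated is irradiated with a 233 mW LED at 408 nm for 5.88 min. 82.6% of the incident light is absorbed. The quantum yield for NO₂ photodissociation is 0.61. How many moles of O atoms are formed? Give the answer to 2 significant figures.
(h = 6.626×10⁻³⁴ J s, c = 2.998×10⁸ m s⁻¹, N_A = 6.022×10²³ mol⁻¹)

1.4×10⁻⁴ mol

Photon energy at 408 nm: hc/λ = (6.626×10⁻³⁴)(2.998×10⁸)/(408×10⁻⁹) = 4.869×10⁻¹⁹ J.
Energy delivered: (233 mW)(352.8 s) = 82.20 J.
Photons incident: 82.20 / 4.869×10⁻¹⁹ = 1.688×10²⁰, i.e. 1.688×10²⁰/6.022×10²³ = 2.803×10⁻⁴ mol.
Photons absorbed: 0.826 × 2.803×10⁻⁴ = 2.315×10⁻⁴ mol.
Product: Φ × n_abs = 0.61 × 2.315×10⁻⁴ = 1.412×10⁻⁴ mol.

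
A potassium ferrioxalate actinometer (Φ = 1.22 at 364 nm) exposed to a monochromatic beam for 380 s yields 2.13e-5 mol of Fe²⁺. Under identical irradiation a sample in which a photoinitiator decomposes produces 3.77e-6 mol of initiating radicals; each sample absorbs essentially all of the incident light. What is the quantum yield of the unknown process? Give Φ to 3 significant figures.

Photons absorbed by the actinometer: 2.13e-5 / 1.22 = 1.746e-5 mol.
Φ(unknown) = 3.77e-6 / 1.746e-5 = 0.216.

Φ = 0.216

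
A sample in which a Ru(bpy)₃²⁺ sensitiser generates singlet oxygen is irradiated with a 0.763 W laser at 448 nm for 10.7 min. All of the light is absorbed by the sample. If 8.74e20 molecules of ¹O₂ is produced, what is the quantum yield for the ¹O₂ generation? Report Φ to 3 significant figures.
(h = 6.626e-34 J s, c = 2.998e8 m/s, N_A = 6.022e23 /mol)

Product: 8.74e20 / 6.022e23 = 0.001451 mol.
Photon energy at 448 nm: hc/λ = (6.626e-34)(2.998e8)/(448e-9) = 4.434e-19 J.
Energy delivered: (0.763 W)(642 s) = 489.8 J.
Photons incident: 489.8 / 4.434e-19 = 1.105e21, i.e. 1.105e21/6.022e23 = 0.001835 mol.
Φ = 0.001451 mol / 0.001835 mol photons = 0.791.

Φ = 0.791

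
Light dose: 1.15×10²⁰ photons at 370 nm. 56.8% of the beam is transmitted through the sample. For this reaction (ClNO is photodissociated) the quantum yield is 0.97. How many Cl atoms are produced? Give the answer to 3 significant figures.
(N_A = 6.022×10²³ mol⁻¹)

4.82×10¹⁹ atoms

Moles of photons: 1.15×10²⁰ / 6.022×10²³ = 1.910×10⁻⁴ mol.
Fraction absorbed: 1 − 56.8/100 = 0.4320.
Photons absorbed: 0.4320 × 1.910×10⁻⁴ = 8.251×10⁻⁵ mol.
Product: Φ × n_abs = 0.97 × 8.251×10⁻⁵ = 8.003×10⁻⁵ mol.
As a count: 8.003×10⁻⁵ × 6.022×10²³ = 4.82×10¹⁹.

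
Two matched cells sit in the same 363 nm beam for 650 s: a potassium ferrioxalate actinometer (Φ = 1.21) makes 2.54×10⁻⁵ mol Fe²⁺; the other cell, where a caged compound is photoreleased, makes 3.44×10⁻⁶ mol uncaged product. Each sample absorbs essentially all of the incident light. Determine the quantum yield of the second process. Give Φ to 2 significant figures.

Φ = 0.16

Photons absorbed by the actinometer: 2.54×10⁻⁵ / 1.21 = 2.099×10⁻⁵ mol.
Φ(unknown) = 3.44×10⁻⁶ / 2.099×10⁻⁵ = 0.16.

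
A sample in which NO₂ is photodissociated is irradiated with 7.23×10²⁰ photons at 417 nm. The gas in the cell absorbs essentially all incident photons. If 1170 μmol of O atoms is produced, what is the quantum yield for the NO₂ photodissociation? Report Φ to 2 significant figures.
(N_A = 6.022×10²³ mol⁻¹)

Φ = 0.97

Product: 1170 μmol = 0.00117 mol.
Moles of photons: 7.23×10²⁰ / 6.022×10²³ = 0.001201 mol.
Φ = 0.00117 mol / 0.001201 mol photons = 0.97.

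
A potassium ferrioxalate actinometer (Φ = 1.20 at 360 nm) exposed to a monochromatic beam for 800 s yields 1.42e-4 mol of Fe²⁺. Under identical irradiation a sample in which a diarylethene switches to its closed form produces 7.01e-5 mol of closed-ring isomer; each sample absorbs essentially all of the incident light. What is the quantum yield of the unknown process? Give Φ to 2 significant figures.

Φ = 0.59

Photons absorbed by the actinometer: 1.42e-4 / 1.20 = 1.183e-4 mol.
Φ(unknown) = 7.01e-5 / 1.183e-4 = 0.59.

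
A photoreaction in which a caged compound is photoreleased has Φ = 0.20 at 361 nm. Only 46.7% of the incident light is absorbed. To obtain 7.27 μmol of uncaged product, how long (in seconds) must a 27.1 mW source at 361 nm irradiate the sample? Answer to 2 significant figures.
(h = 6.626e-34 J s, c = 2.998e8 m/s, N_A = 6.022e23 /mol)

Product: 7.27 μmol = 7.27e-6 mol.
Photons that must be absorbed: 7.27e-6 / 0.20 = 3.635e-5 mol.
Incident photons needed: 3.635e-5 / 0.467 = 7.784e-5 mol.
Photon energy: hc/λ = 5.503e-19 J; per mole, 3.314e5 J mol⁻¹.
Energy required: 7.784e-5 × 3.314e5 = 25.80 J.
Time: 25.80 J / 0.0271 W = 950 s.

t ≈ 950 s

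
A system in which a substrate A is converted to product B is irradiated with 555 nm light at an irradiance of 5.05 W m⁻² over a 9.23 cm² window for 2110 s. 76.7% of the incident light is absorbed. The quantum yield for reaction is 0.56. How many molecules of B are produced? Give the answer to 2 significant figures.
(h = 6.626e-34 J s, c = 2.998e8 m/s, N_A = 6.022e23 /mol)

Photon energy at 555 nm: hc/λ = (6.626e-34)(2.998e8)/(555e-9) = 3.579e-19 J.
Energy delivered: (5.05 W m⁻²)(9.23e-4 m²)(2110 s) = 9.835 J.
Photons incident: 9.835 / 3.579e-19 = 2.748e19, i.e. 2.748e19/6.022e23 = 4.563e-5 mol.
Photons absorbed: 0.767 × 4.563e-5 = 3.500e-5 mol.
Product: Φ × n_abs = 0.56 × 3.500e-5 = 1.960e-5 mol.
As a count: 1.960e-5 × 6.022e23 = 1.2e19.

1.2e19 molecules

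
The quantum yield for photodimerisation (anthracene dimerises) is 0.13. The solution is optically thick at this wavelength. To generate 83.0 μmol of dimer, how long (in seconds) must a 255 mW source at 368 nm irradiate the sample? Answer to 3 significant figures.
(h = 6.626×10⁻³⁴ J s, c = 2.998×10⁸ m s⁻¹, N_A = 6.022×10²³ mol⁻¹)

t ≈ 814 s

Product: 83.0 μmol = 8.30×10⁻⁵ mol.
Photons that must be absorbed: 8.30×10⁻⁵ / 0.13 = 6.385×10⁻⁴ mol.
Photon energy: hc/λ = 5.398×10⁻¹⁹ J; per mole, 3.251×10⁵ J mol⁻¹.
Energy required: 6.385×10⁻⁴ × 3.251×10⁵ = 207.6 J.
Time: 207.6 J / 0.255 W = 814 s.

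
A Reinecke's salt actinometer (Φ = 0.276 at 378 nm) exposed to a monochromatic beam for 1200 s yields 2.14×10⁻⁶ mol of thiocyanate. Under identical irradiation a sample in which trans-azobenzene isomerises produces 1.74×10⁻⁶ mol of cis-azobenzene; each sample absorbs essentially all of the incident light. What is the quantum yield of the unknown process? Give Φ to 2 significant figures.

Φ = 0.22

Photons absorbed by the actinometer: 2.14×10⁻⁶ / 0.276 = 7.754×10⁻⁶ mol.
Φ(unknown) = 1.74×10⁻⁶ / 7.754×10⁻⁶ = 0.22.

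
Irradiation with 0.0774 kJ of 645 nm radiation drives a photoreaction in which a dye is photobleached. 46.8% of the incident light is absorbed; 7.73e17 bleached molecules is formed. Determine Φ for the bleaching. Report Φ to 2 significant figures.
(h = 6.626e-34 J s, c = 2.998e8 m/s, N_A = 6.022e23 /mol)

Φ = 0.0066

Product: 7.73e17 / 6.022e23 = 1.284e-6 mol.
Photon energy at 645 nm: hc/λ = (6.626e-34)(2.998e8)/(645e-9) = 3.080e-19 J.
Incident energy: 0.0774 kJ = 77.4 J.
Photons incident: 77.4 / 3.080e-19 = 2.513e20, i.e. 2.513e20/6.022e23 = 4.173e-4 mol.
Photons absorbed: 0.468 × 4.173e-4 = 1.953e-4 mol.
Φ = 1.284e-6 mol / 1.953e-4 mol photons = 0.0066.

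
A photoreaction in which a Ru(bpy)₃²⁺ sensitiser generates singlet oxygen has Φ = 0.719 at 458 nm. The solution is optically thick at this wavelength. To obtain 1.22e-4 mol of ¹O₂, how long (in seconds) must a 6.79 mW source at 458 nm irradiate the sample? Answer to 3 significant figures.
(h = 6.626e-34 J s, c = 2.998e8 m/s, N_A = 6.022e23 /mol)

Photons that must be absorbed: 1.22e-4 / 0.719 = 1.697e-4 mol.
Photon energy: hc/λ = 4.337e-19 J; per mole, 2.612e5 J mol⁻¹.
Energy required: 1.697e-4 × 2.612e5 = 44.33 J.
Time: 44.33 J / 0.00679 W = 6530 s.

t ≈ 6530 s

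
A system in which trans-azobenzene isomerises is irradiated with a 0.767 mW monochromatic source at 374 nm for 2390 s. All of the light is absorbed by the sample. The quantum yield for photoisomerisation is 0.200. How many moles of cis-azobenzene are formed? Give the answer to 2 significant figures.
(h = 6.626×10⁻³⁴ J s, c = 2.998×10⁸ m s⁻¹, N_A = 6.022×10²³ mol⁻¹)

1.1×10⁻⁶ mol

Photon energy at 374 nm: hc/λ = (6.626×10⁻³⁴)(2.998×10⁸)/(374×10⁻⁹) = 5.311×10⁻¹⁹ J.
Energy delivered: (0.767 mW)(2390 s) = 1.833 J.
Photons incident: 1.833 / 5.311×10⁻¹⁹ = 3.451×10¹⁸, i.e. 3.451×10¹⁸/6.022×10²³ = 5.731×10⁻⁶ mol.
Product: Φ × n_abs = 0.200 × 5.731×10⁻⁶ = 1.146×10⁻⁶ mol.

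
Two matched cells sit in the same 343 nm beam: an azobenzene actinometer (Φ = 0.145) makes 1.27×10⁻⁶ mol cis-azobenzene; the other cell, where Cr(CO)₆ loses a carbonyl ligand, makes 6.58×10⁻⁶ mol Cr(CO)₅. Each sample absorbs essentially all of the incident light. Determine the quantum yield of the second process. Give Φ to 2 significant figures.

Φ = 0.75

Photons absorbed by the actinometer: 1.27×10⁻⁶ / 0.145 = 8.759×10⁻⁶ mol.
Φ(unknown) = 6.58×10⁻⁶ / 8.759×10⁻⁶ = 0.75.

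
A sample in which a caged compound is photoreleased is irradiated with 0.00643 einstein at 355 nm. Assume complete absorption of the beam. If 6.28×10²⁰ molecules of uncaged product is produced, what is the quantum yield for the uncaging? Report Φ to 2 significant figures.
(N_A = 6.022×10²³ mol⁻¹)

Φ = 0.16

Product: 6.28×10²⁰ / 6.022×10²³ = 0.001043 mol.
Φ = 0.001043 mol / 0.00643 mol photons = 0.16.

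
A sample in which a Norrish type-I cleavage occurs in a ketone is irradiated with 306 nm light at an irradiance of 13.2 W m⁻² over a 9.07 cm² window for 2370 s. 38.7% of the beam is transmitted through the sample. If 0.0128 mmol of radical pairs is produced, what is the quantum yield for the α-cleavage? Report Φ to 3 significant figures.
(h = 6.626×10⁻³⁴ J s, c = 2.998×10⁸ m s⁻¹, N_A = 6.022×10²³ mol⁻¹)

Φ = 0.288

Product: 0.0128 mmol = 1.28×10⁻⁵ mol.
Photon energy at 306 nm: hc/λ = (6.626×10⁻³⁴)(2.998×10⁸)/(306×10⁻⁹) = 6.492×10⁻¹⁹ J.
Energy delivered: (13.2 W m⁻²)(9.07×10⁻⁴ m²)(2370 s) = 28.37 J.
Photons incident: 28.37 / 6.492×10⁻¹⁹ = 4.370×10¹⁹, i.e. 4.370×10¹⁹/6.022×10²³ = 7.257×10⁻⁵ mol.
Fraction absorbed: 1 − 38.7/100 = 0.6130.
Photons absorbed: 0.6130 × 7.257×10⁻⁵ = 4.449×10⁻⁵ mol.
Φ = 1.28×10⁻⁵ mol / 4.449×10⁻⁵ mol photons = 0.288.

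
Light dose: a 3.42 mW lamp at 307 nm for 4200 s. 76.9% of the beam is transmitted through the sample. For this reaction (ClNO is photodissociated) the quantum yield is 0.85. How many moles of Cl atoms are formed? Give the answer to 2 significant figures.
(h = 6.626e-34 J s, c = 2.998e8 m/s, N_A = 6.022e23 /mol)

7.2e-6 mol

Photon energy at 307 nm: hc/λ = (6.626e-34)(2.998e8)/(307e-9) = 6.471e-19 J.
Energy delivered: (3.42 mW)(4200 s) = 14.36 J.
Photons incident: 14.36 / 6.471e-19 = 2.219e19, i.e. 2.219e19/6.022e23 = 3.685e-5 mol.
Fraction absorbed: 1 − 76.9/100 = 0.2310.
Photons absorbed: 0.2310 × 3.685e-5 = 8.512e-6 mol.
Product: Φ × n_abs = 0.85 × 8.512e-6 = 7.235e-6 mol.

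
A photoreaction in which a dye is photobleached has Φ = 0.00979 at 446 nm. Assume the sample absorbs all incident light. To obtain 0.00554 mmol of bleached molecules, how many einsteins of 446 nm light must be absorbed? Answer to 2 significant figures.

Product: 0.00554 mmol = 5.54×10⁻⁶ mol.
Photons that must be absorbed: 5.54×10⁻⁶ / 0.00979 = 5.659×10⁻⁴ mol.

5.7×10⁻⁴ einstein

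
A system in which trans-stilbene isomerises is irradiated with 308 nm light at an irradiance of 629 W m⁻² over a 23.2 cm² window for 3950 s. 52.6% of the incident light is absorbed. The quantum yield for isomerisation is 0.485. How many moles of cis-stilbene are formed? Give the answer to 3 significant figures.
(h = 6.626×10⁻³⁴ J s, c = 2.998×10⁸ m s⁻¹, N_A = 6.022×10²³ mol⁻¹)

Photon energy at 308 nm: hc/λ = (6.626×10⁻³⁴)(2.998×10⁸)/(308×10⁻⁹) = 6.450×10⁻¹⁹ J.
Energy delivered: (629 W m⁻²)(23.2×10⁻⁴ m²)(3950 s) = 5764 J.
Photons incident: 5764 / 6.450×10⁻¹⁹ = 8.936×10²¹, i.e. 8.936×10²¹/6.022×10²³ = 0.01484 mol.
Photons absorbed: 0.526 × 0.01484 = 0.007806 mol.
Product: Φ × n_abs = 0.485 × 0.007806 = 0.003786 mol.

0.00379 mol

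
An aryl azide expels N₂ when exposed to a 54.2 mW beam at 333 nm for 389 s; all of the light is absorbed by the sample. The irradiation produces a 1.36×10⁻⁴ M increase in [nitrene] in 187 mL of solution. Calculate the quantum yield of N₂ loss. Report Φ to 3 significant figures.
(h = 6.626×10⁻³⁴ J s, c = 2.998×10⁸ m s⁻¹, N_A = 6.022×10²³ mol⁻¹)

Product: (1.36×10⁻⁴ M)(0.187 L) = 2.543×10⁻⁵ mol.
Photon energy at 333 nm: hc/λ = (6.626×10⁻³⁴)(2.998×10⁸)/(333×10⁻⁹) = 5.965×10⁻¹⁹ J.
Energy delivered: (54.2 mW)(389 s) = 21.08 J.
Photons incident: 21.08 / 5.965×10⁻¹⁹ = 3.534×10¹⁹, i.e. 3.534×10¹⁹/6.022×10²³ = 5.868×10⁻⁵ mol.
Φ = 2.543×10⁻⁵ mol / 5.868×10⁻⁵ mol photons = 0.433.

Φ = 0.433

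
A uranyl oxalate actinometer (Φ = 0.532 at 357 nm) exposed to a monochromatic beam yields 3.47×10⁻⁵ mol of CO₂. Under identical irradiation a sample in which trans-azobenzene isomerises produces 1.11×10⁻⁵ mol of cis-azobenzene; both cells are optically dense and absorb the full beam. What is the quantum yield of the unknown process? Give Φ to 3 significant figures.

Φ = 0.170

Photons absorbed by the actinometer: 3.47×10⁻⁵ / 0.532 = 6.523×10⁻⁵ mol.
Φ(unknown) = 1.11×10⁻⁵ / 6.523×10⁻⁵ = 0.170.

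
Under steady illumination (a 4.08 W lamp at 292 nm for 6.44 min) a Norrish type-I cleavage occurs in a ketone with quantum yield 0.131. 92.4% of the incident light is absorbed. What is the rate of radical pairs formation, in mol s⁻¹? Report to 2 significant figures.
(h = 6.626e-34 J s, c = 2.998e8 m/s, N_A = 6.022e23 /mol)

1.2e-6 mol s⁻¹

Photon energy at 292 nm: hc/λ = (6.626e-34)(2.998e8)/(292e-9) = 6.803e-19 J.
Energy delivered: (4.08 W)(386.4 s) = 1577 J.
Photons incident: 1577 / 6.803e-19 = 2.318e21, i.e. 2.318e21/6.022e23 = 0.003849 mol.
Photons absorbed: 0.924 × 0.003849 = 0.003556 mol.
Product formed: 0.131 × 0.003556 = 4.658e-4 mol.
Rate: 4.658e-4 / 386.4 s = 1.2e-6 mol s⁻¹.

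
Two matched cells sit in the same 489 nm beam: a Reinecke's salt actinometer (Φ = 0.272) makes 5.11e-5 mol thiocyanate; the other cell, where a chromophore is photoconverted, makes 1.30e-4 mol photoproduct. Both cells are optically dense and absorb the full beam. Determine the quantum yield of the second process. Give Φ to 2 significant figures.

Φ = 0.69

Photons absorbed by the actinometer: 5.11e-5 / 0.272 = 1.879e-4 mol.
Φ(unknown) = 1.30e-4 / 1.879e-4 = 0.69.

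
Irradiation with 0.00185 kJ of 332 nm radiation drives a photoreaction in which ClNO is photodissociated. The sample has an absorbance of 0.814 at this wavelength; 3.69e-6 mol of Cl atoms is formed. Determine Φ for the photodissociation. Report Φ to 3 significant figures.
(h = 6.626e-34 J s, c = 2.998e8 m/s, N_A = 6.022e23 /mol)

Photon energy at 332 nm: hc/λ = (6.626e-34)(2.998e8)/(332e-9) = 5.983e-19 J.
Incident energy: 0.00185 kJ = 1.85 J.
Photons incident: 1.85 / 5.983e-19 = 3.092e18, i.e. 3.092e18/6.022e23 = 5.135e-6 mol.
Fraction absorbed: 1 − 10^(−0.814) = 0.8465.
Photons absorbed: 0.8465 × 5.135e-6 = 4.347e-6 mol.
Φ = 3.69e-6 mol / 4.347e-6 mol photons = 0.849.

Φ = 0.849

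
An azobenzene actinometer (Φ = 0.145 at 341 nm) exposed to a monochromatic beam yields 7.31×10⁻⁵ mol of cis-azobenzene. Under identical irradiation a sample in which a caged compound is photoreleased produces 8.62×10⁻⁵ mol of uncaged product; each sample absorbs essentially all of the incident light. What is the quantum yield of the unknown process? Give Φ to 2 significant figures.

Photons absorbed by the actinometer: 7.31×10⁻⁵ / 0.145 = 5.041×10⁻⁴ mol.
Φ(unknown) = 8.62×10⁻⁵ / 5.041×10⁻⁴ = 0.17.

Φ = 0.17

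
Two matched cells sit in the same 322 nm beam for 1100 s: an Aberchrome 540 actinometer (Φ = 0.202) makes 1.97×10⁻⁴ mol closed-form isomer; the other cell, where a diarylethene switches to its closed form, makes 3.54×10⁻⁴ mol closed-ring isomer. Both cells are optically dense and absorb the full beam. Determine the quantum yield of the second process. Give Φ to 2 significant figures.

Photons absorbed by the actinometer: 1.97×10⁻⁴ / 0.202 = 9.752×10⁻⁴ mol.
Φ(unknown) = 3.54×10⁻⁴ / 9.752×10⁻⁴ = 0.36.

Φ = 0.36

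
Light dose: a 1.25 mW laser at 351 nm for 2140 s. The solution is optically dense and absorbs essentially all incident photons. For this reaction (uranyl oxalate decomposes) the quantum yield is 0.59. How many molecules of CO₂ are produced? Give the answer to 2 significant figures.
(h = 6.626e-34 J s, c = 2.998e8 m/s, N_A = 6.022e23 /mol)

2.8e18 molecules

Photon energy at 351 nm: hc/λ = (6.626e-34)(2.998e8)/(351e-9) = 5.659e-19 J.
Energy delivered: (1.25 mW)(2140 s) = 2.675 J.
Photons incident: 2.675 / 5.659e-19 = 4.727e18, i.e. 4.727e18/6.022e23 = 7.850e-6 mol.
Product: Φ × n_abs = 0.59 × 7.850e-6 = 4.632e-6 mol.
As a count: 4.632e-6 × 6.022e23 = 2.8e18.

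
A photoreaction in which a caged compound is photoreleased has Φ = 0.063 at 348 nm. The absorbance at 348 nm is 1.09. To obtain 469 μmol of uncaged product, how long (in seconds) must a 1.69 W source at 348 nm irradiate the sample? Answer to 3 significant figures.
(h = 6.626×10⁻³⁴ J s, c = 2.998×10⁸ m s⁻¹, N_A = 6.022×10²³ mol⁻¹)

t ≈ 1650 s

Product: 469 μmol = 4.69×10⁻⁴ mol.
Photons that must be absorbed: 4.69×10⁻⁴ / 0.063 = 0.007444 mol.
Fraction absorbed: 1 − 10^(−1.09) = 0.9187.
Incident photons needed: 0.007444 / 0.9187 = 0.008103 mol.
Photon energy: hc/λ = 5.708×10⁻¹⁹ J; per mole, 3.437×10⁵ J mol⁻¹.
Energy required: 0.008103 × 3.437×10⁵ = 2785 J.
Time: 2785 J / 1.69 W = 1650 s.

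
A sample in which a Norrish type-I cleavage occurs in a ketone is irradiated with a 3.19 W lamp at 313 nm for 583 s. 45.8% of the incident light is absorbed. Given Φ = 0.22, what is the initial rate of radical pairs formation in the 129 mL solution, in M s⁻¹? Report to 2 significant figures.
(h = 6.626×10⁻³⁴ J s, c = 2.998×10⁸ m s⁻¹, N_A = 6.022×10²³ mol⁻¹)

6.5×10⁻⁶ M s⁻¹

Photon energy at 313 nm: hc/λ = (6.626×10⁻³⁴)(2.998×10⁸)/(313×10⁻⁹) = 6.347×10⁻¹⁹ J.
Energy delivered: (3.19 W)(583 s) = 1860 J.
Photons incident: 1860 / 6.347×10⁻¹⁹ = 2.931×10²¹, i.e. 2.931×10²¹/6.022×10²³ = 0.004867 mol.
Photons absorbed: 0.458 × 0.004867 = 0.002229 mol.
Product formed: 0.22 × 0.002229 = 4.904×10⁻⁴ mol.
Rate: 4.904×10⁻⁴ mol / (583 s × 0.129 L) = 6.5×10⁻⁶ M s⁻¹.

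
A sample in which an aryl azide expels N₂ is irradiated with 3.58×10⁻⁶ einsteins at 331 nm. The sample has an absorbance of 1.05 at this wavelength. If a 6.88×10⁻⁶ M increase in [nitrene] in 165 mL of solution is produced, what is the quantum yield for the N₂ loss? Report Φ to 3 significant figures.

Product: (6.88×10⁻⁶ M)(0.165 L) = 1.135×10⁻⁶ mol.
Fraction absorbed: 1 − 10^(−1.05) = 0.9109.
Photons absorbed: 0.9109 × 3.58×10⁻⁶ = 3.261×10⁻⁶ mol.
Φ = 1.135×10⁻⁶ mol / 3.261×10⁻⁶ mol photons = 0.348.

Φ = 0.348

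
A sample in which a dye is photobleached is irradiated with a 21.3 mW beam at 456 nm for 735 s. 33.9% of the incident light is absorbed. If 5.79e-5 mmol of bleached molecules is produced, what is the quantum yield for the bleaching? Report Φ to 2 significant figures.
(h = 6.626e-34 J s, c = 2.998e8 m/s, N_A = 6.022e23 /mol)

Φ = 0.0029

Product: 5.79e-5 mmol = 5.79e-8 mol.
Photon energy at 456 nm: hc/λ = (6.626e-34)(2.998e8)/(456e-9) = 4.356e-19 J.
Energy delivered: (21.3 mW)(735 s) = 15.66 J.
Photons incident: 15.66 / 4.356e-19 = 3.595e19, i.e. 3.595e19/6.022e23 = 5.970e-5 mol.
Photons absorbed: 0.339 × 5.970e-5 = 2.024e-5 mol.
Φ = 5.79e-8 mol / 2.024e-5 mol photons = 0.0029.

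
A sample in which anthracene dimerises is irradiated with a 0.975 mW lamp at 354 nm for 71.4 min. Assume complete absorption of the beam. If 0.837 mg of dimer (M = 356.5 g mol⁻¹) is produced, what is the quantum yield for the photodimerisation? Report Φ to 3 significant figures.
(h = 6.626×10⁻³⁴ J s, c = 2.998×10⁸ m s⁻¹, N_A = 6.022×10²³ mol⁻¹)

Product: 0.837 mg / 356.5 g mol⁻¹ = 2.348×10⁻⁶ mol.
Photon energy at 354 nm: hc/λ = (6.626×10⁻³⁴)(2.998×10⁸)/(354×10⁻⁹) = 5.612×10⁻¹⁹ J.
Energy delivered: (0.975 mW)(4284 s) = 4.177 J.
Photons incident: 4.177 / 5.612×10⁻¹⁹ = 7.443×10¹⁸, i.e. 7.443×10¹⁸/6.022×10²³ = 1.236×10⁻⁵ mol.
Φ = 2.348×10⁻⁶ mol / 1.236×10⁻⁵ mol photons = 0.190.

Φ = 0.190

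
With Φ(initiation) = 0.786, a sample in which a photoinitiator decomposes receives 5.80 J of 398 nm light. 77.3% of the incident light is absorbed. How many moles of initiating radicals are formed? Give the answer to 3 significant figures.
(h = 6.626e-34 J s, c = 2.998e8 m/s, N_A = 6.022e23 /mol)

1.17e-5 mol

Photon energy at 398 nm: hc/λ = (6.626e-34)(2.998e8)/(398e-9) = 4.991e-19 J.
Photons incident: 5.80 / 4.991e-19 = 1.162e19, i.e. 1.162e19/6.022e23 = 1.930e-5 mol.
Photons absorbed: 0.773 × 1.930e-5 = 1.492e-5 mol.
Product: Φ × n_abs = 0.786 × 1.492e-5 = 1.173e-5 mol.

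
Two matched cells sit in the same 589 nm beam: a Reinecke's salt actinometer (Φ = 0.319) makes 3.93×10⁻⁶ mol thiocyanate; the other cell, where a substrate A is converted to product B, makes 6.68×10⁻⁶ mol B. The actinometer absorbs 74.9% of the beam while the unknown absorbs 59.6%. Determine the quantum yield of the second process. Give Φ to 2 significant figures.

Φ = 0.68

Photons absorbed by the actinometer: 3.93×10⁻⁶ / 0.319 = 1.232×10⁻⁵ mol.
Incident flux: 1.232×10⁻⁵ / 0.749 = 1.645×10⁻⁵ einstein.
Absorbed by unknown: 0.596 × 1.645×10⁻⁵ = 9.804×10⁻⁶ mol.
Φ(unknown) = 6.68×10⁻⁶ / 9.804×10⁻⁶ = 0.68.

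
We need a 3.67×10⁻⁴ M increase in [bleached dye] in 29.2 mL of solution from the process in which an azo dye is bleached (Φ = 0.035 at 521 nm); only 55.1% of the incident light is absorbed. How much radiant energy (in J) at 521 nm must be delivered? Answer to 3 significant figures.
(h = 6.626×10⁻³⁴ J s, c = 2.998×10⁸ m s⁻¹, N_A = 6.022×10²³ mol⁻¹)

Product: (3.67×10⁻⁴ M)(0.0292 L) = 1.072×10⁻⁵ mol.
Photons that must be absorbed: 1.072×10⁻⁵ / 0.035 = 3.063×10⁻⁴ mol.
Incident photons needed: 3.063×10⁻⁴ / 0.551 = 5.559×10⁻⁴ mol.
Photon energy: hc/λ = 3.813×10⁻¹⁹ J; per mole, 2.296×10⁵ J mol⁻¹.
Energy required: 5.559×10⁻⁴ × 2.296×10⁵ = 128 J.

128 J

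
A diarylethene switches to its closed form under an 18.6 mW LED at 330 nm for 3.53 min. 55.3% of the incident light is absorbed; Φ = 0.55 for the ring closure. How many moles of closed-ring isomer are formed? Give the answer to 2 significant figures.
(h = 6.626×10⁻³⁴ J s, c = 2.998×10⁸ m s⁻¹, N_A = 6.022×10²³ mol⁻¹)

Photon energy at 330 nm: hc/λ = (6.626×10⁻³⁴)(2.998×10⁸)/(330×10⁻⁹) = 6.020×10⁻¹⁹ J.
Energy delivered: (18.6 mW)(211.8 s) = 3.939 J.
Photons incident: 3.939 / 6.020×10⁻¹⁹ = 6.543×10¹⁸, i.e. 6.543×10¹⁸/6.022×10²³ = 1.087×10⁻⁵ mol.
Photons absorbed: 0.553 × 1.087×10⁻⁵ = 6.011×10⁻⁶ mol.
Product: Φ × n_abs = 0.55 × 6.011×10⁻⁶ = 3.306×10⁻⁶ mol.

3.3×10⁻⁶ mol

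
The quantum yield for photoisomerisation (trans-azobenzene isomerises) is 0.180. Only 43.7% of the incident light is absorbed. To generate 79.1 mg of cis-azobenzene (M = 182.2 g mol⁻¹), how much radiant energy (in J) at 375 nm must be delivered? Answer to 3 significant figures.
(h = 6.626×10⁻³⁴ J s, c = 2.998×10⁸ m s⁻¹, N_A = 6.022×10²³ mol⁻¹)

1760 J

Product: 79.1 mg / 182.2 g mol⁻¹ = 4.341×10⁻⁴ mol.
Photons that must be absorbed: 4.341×10⁻⁴ / 0.180 = 0.002412 mol.
Incident photons needed: 0.002412 / 0.437 = 0.005519 mol.
Photon energy: hc/λ = 5.297×10⁻¹⁹ J; per mole, 3.190×10⁵ J mol⁻¹.
Energy required: 0.005519 × 3.190×10⁵ = 1760 J.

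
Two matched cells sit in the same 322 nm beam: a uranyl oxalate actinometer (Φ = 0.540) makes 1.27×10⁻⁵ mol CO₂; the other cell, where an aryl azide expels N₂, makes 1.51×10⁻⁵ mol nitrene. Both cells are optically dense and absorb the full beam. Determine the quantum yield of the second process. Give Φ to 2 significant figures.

Φ = 0.64

Photons absorbed by the actinometer: 1.27×10⁻⁵ / 0.540 = 2.352×10⁻⁵ mol.
Φ(unknown) = 1.51×10⁻⁵ / 2.352×10⁻⁵ = 0.64.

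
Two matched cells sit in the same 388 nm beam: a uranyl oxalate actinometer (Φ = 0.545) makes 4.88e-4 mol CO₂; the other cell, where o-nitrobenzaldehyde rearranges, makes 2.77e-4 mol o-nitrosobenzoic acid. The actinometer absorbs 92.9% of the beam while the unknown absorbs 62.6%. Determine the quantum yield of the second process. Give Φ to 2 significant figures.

Φ = 0.46

Photons absorbed by the actinometer: 4.88e-4 / 0.545 = 8.954e-4 mol.
Incident flux: 8.954e-4 / 0.929 = 9.638e-4 einstein.
Absorbed by unknown: 0.626 × 9.638e-4 = 6.033e-4 mol.
Φ(unknown) = 2.77e-4 / 6.033e-4 = 0.46.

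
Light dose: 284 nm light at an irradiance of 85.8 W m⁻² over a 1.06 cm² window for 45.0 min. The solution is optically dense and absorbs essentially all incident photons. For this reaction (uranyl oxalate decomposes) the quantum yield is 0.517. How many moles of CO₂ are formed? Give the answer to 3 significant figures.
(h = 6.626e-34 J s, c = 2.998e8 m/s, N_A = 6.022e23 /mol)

Photon energy at 284 nm: hc/λ = (6.626e-34)(2.998e8)/(284e-9) = 6.995e-19 J.
Energy delivered: (85.8 W m⁻²)(1.06e-4 m²)(2700 s) = 24.56 J.
Photons incident: 24.56 / 6.995e-19 = 3.511e19, i.e. 3.511e19/6.022e23 = 5.830e-5 mol.
Product: Φ × n_abs = 0.517 × 5.830e-5 = 3.014e-5 mol.

3.01e-5 mol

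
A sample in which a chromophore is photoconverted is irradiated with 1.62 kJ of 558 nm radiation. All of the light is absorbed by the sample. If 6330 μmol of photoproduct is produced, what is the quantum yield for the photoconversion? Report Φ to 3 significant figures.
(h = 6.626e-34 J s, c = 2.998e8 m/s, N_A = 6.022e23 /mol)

Product: 6330 μmol = 0.00633 mol.
Photon energy at 558 nm: hc/λ = (6.626e-34)(2.998e8)/(558e-9) = 3.560e-19 J.
Incident energy: 1.62 kJ = 1620 J.
Photons incident: 1620 / 3.560e-19 = 4.551e21, i.e. 4.551e21/6.022e23 = 0.007557 mol.
Φ = 0.00633 mol / 0.007557 mol photons = 0.838.

Φ = 0.838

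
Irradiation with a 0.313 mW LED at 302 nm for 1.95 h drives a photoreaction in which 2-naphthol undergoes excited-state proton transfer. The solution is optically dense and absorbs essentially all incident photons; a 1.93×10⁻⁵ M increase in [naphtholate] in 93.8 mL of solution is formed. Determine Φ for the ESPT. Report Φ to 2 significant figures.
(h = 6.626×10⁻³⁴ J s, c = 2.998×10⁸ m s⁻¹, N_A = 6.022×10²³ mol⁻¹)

Φ = 0.33

Product: (1.93×10⁻⁵ M)(0.0938 L) = 1.810×10⁻⁶ mol.
Photon energy at 302 nm: hc/λ = (6.626×10⁻³⁴)(2.998×10⁸)/(302×10⁻⁹) = 6.578×10⁻¹⁹ J.
Energy delivered: (0.313 mW)(7020 s) = 2.197 J.
Photons incident: 2.197 / 6.578×10⁻¹⁹ = 3.340×10¹⁸, i.e. 3.340×10¹⁸/6.022×10²³ = 5.546×10⁻⁶ mol.
Φ = 1.810×10⁻⁶ mol / 5.546×10⁻⁶ mol photons = 0.33.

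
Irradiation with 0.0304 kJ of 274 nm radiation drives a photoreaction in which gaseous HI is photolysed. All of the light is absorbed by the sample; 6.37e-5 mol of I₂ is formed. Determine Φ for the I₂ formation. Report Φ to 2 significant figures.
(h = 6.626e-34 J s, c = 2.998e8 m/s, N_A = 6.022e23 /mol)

Φ = 0.91

Photon energy at 274 nm: hc/λ = (6.626e-34)(2.998e8)/(274e-9) = 7.250e-19 J.
Incident energy: 0.0304 kJ = 30.4 J.
Photons incident: 30.4 / 7.250e-19 = 4.193e19, i.e. 4.193e19/6.022e23 = 6.963e-5 mol.
Φ = 6.37e-5 mol / 6.963e-5 mol photons = 0.91.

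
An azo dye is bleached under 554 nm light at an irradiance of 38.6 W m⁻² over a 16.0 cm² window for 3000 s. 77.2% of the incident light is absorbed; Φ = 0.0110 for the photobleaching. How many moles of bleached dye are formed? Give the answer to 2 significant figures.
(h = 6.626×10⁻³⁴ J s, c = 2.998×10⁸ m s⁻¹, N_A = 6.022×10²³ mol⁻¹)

7.3×10⁻⁶ mol

Photon energy at 554 nm: hc/λ = (6.626×10⁻³⁴)(2.998×10⁸)/(554×10⁻⁹) = 3.586×10⁻¹⁹ J.
Energy delivered: (38.6 W m⁻²)(16.0×10⁻⁴ m²)(3000 s) = 185.3 J.
Photons incident: 185.3 / 3.586×10⁻¹⁹ = 5.167×10²⁰, i.e. 5.167×10²⁰/6.022×10²³ = 8.580×10⁻⁴ mol.
Photons absorbed: 0.772 × 8.580×10⁻⁴ = 6.624×10⁻⁴ mol.
Product: Φ × n_abs = 0.0110 × 6.624×10⁻⁴ = 7.286×10⁻⁶ mol.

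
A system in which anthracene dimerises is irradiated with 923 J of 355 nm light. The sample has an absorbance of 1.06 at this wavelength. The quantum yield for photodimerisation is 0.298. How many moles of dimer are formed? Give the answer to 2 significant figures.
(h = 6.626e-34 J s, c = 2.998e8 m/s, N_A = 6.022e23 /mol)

Photon energy at 355 nm: hc/λ = (6.626e-34)(2.998e8)/(355e-9) = 5.596e-19 J.
Photons incident: 923 / 5.596e-19 = 1.649e21, i.e. 1.649e21/6.022e23 = 0.002738 mol.
Fraction absorbed: 1 − 10^(−1.06) = 0.9129.
Photons absorbed: 0.9129 × 0.002738 = 0.002500 mol.
Product: Φ × n_abs = 0.298 × 0.002500 = 7.450e-4 mol.

7.5e-4 mol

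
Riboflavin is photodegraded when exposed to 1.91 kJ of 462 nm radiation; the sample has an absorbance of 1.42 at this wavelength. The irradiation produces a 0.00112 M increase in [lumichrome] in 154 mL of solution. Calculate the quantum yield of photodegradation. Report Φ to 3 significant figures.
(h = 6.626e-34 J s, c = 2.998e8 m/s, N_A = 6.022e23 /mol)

Φ = 0.0243

Product: (0.00112 M)(0.154 L) = 1.725e-4 mol.
Photon energy at 462 nm: hc/λ = (6.626e-34)(2.998e8)/(462e-9) = 4.300e-19 J.
Incident energy: 1.91 kJ = 1910 J.
Photons incident: 1910 / 4.300e-19 = 4.442e21, i.e. 4.442e21/6.022e23 = 0.007376 mol.
Fraction absorbed: 1 − 10^(−1.42) = 0.9620.
Photons absorbed: 0.9620 × 0.007376 = 0.007096 mol.
Φ = 1.725e-4 mol / 0.007096 mol photons = 0.0243.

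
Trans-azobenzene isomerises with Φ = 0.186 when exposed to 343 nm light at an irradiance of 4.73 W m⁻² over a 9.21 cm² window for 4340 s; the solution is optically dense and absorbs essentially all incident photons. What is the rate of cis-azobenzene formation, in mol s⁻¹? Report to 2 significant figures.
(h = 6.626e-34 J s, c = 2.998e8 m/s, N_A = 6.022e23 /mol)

Photon energy at 343 nm: hc/λ = (6.626e-34)(2.998e8)/(343e-9) = 5.791e-19 J.
Energy delivered: (4.73 W m⁻²)(9.21e-4 m²)(4340 s) = 18.91 J.
Photons incident: 18.91 / 5.791e-19 = 3.265e19, i.e. 3.265e19/6.022e23 = 5.422e-5 mol.
Product formed: 0.186 × 5.422e-5 = 1.008e-5 mol.
Rate: 1.008e-5 / 4340 s = 2.3e-9 mol s⁻¹.

2.3e-9 mol s⁻¹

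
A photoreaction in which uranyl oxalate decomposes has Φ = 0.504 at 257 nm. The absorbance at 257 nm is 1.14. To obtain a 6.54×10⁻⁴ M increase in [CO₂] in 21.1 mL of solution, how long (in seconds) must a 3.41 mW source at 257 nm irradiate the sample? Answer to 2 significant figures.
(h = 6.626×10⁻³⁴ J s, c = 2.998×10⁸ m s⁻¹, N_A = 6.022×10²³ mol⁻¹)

t ≈ 4000 s

Product: (6.54×10⁻⁴ M)(0.0211 L) = 1.380×10⁻⁵ mol.
Photons that must be absorbed: 1.380×10⁻⁵ / 0.504 = 2.738×10⁻⁵ mol.
Fraction absorbed: 1 − 10^(−1.14) = 0.9276.
Incident photons needed: 2.738×10⁻⁵ / 0.9276 = 2.952×10⁻⁵ mol.
Photon energy: hc/λ = 7.729×10⁻¹⁹ J; per mole, 4.654×10⁵ J mol⁻¹.
Energy required: 2.952×10⁻⁵ × 4.654×10⁵ = 13.74 J.
Time: 13.74 J / 0.00341 W = 4000 s.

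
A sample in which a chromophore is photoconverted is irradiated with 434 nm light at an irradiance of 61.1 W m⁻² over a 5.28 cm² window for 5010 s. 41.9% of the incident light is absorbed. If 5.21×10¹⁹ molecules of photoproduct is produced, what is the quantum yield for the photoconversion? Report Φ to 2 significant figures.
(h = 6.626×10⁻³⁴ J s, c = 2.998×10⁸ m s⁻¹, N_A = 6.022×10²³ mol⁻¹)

Φ = 0.35

Product: 5.21×10¹⁹ / 6.022×10²³ = 8.652×10⁻⁵ mol.
Photon energy at 434 nm: hc/λ = (6.626×10⁻³⁴)(2.998×10⁸)/(434×10⁻⁹) = 4.577×10⁻¹⁹ J.
Energy delivered: (61.1 W m⁻²)(5.28×10⁻⁴ m²)(5010 s) = 161.6 J.
Photons incident: 161.6 / 4.577×10⁻¹⁹ = 3.531×10²⁰, i.e. 3.531×10²⁰/6.022×10²³ = 5.864×10⁻⁴ mol.
Photons absorbed: 0.419 × 5.864×10⁻⁴ = 2.457×10⁻⁴ mol.
Φ = 8.652×10⁻⁵ mol / 2.457×10⁻⁴ mol photons = 0.35.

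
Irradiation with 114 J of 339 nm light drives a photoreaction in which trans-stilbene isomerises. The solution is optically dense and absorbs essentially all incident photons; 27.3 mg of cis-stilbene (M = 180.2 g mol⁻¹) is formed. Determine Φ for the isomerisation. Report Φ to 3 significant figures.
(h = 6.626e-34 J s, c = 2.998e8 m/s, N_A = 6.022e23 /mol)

Product: 27.3 mg / 180.2 g mol⁻¹ = 1.515e-4 mol.
Photon energy at 339 nm: hc/λ = (6.626e-34)(2.998e8)/(339e-9) = 5.860e-19 J.
Photons incident: 114 / 5.860e-19 = 1.945e20, i.e. 1.945e20/6.022e23 = 3.230e-4 mol.
Φ = 1.515e-4 mol / 3.230e-4 mol photons = 0.469.

Φ = 0.469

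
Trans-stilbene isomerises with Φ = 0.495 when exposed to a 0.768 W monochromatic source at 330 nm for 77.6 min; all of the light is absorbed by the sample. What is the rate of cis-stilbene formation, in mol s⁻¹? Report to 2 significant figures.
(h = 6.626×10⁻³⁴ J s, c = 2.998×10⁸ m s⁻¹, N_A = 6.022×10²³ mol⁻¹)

1.0×10⁻⁶ mol s⁻¹

Photon energy at 330 nm: hc/λ = (6.626×10⁻³⁴)(2.998×10⁸)/(330×10⁻⁹) = 6.020×10⁻¹⁹ J.
Energy delivered: (0.768 W)(4656 s) = 3576 J.
Photons incident: 3576 / 6.020×10⁻¹⁹ = 5.940×10²¹, i.e. 5.940×10²¹/6.022×10²³ = 0.009864 mol.
Product formed: 0.495 × 0.009864 = 0.004883 mol.
Rate: 0.004883 / 4656 s = 1.0×10⁻⁶ mol s⁻¹.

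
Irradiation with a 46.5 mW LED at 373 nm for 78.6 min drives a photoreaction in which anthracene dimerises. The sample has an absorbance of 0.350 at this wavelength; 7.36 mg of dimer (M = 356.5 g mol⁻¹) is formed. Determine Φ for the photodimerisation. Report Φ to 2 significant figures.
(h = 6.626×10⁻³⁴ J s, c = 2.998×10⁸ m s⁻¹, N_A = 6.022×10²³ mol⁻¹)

Product: 7.36 mg / 356.5 g mol⁻¹ = 2.065×10⁻⁵ mol.
Photon energy at 373 nm: hc/λ = (6.626×10⁻³⁴)(2.998×10⁸)/(373×10⁻⁹) = 5.326×10⁻¹⁹ J.
Energy delivered: (46.5 mW)(4716 s) = 219.3 J.
Photons incident: 219.3 / 5.326×10⁻¹⁹ = 4.118×10²⁰, i.e. 4.118×10²⁰/6.022×10²³ = 6.838×10⁻⁴ mol.
Fraction absorbed: 1 − 10^(−0.350) = 0.5533.
Photons absorbed: 0.5533 × 6.838×10⁻⁴ = 3.783×10⁻⁴ mol.
Φ = 2.065×10⁻⁵ mol / 3.783×10⁻⁴ mol photons = 0.055.

Φ = 0.055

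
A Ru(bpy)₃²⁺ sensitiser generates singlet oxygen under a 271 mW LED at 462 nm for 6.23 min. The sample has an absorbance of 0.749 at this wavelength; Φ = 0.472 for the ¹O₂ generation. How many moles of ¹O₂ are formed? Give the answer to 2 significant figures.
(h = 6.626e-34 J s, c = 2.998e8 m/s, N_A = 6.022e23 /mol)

1.5e-4 mol

Photon energy at 462 nm: hc/λ = (6.626e-34)(2.998e8)/(462e-9) = 4.300e-19 J.
Energy delivered: (271 mW)(373.8 s) = 101.3 J.
Photons incident: 101.3 / 4.300e-19 = 2.356e20, i.e. 2.356e20/6.022e23 = 3.912e-4 mol.
Fraction absorbed: 1 − 10^(−0.749) = 0.8218.
Photons absorbed: 0.8218 × 3.912e-4 = 3.215e-4 mol.
Product: Φ × n_abs = 0.472 × 3.215e-4 = 1.517e-4 mol.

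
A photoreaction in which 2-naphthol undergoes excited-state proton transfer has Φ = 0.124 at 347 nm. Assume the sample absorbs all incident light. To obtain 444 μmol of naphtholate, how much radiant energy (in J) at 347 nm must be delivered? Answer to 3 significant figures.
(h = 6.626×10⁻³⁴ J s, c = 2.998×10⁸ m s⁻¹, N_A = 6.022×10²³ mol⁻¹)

Product: 444 μmol = 4.44×10⁻⁴ mol.
Photons that must be absorbed: 4.44×10⁻⁴ / 0.124 = 0.003581 mol.
Photon energy: hc/λ = 5.725×10⁻¹⁹ J; per mole, 3.448×10⁵ J mol⁻¹.
Energy required: 0.003581 × 3.448×10⁵ = 1230 J.

1230 J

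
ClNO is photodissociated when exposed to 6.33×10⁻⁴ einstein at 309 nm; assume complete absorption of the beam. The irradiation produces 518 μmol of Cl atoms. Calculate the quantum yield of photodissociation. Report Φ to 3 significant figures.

Φ = 0.818

Product: 518 μmol = 5.18×10⁻⁴ mol.
Φ = 5.18×10⁻⁴ mol / 6.33×10⁻⁴ mol photons = 0.818.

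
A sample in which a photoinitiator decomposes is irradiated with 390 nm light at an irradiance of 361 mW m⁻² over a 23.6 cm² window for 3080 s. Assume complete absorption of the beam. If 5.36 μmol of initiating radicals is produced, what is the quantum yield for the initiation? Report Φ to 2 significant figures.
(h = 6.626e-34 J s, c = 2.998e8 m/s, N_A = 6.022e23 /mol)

Φ = 0.63

Product: 5.36 μmol = 5.36e-6 mol.
Photon energy at 390 nm: hc/λ = (6.626e-34)(2.998e8)/(390e-9) = 5.094e-19 J.
Energy delivered: (361 mW m⁻²)(23.6e-4 m²)(3080 s) = 2.624 J.
Photons incident: 2.624 / 5.094e-19 = 5.151e18, i.e. 5.151e18/6.022e23 = 8.554e-6 mol.
Φ = 5.36e-6 mol / 8.554e-6 mol photons = 0.63.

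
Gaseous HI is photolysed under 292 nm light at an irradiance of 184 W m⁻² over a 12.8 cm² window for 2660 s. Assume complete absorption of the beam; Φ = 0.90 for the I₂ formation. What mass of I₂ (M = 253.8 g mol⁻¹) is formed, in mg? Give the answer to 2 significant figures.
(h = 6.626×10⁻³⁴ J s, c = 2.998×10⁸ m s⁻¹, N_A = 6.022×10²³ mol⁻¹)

350 mg

Photon energy at 292 nm: hc/λ = (6.626×10⁻³⁴)(2.998×10⁸)/(292×10⁻⁹) = 6.803×10⁻¹⁹ J.
Energy delivered: (184 W m⁻²)(12.8×10⁻⁴ m²)(2660 s) = 626.5 J.
Photons incident: 626.5 / 6.803×10⁻¹⁹ = 9.209×10²⁰, i.e. 9.209×10²⁰/6.022×10²³ = 0.001529 mol.
Product: Φ × n_abs = 0.90 × 0.001529 = 0.001376 mol.
Mass: 0.001376 × 253.8 = 0.3492 g = 350 mg.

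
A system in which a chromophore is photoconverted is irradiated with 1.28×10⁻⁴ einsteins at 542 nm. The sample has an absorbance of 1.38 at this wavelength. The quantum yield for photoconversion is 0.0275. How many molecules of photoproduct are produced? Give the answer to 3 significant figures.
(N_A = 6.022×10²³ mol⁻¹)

2.03×10¹⁸ molecules

Fraction absorbed: 1 − 10^(−1.38) = 0.9583.
Photons absorbed: 0.9583 × 1.28×10⁻⁴ = 1.227×10⁻⁴ mol.
Product: Φ × n_abs = 0.0275 × 1.227×10⁻⁴ = 3.374×10⁻⁶ mol.
As a count: 3.374×10⁻⁶ × 6.022×10²³ = 2.03×10¹⁸.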